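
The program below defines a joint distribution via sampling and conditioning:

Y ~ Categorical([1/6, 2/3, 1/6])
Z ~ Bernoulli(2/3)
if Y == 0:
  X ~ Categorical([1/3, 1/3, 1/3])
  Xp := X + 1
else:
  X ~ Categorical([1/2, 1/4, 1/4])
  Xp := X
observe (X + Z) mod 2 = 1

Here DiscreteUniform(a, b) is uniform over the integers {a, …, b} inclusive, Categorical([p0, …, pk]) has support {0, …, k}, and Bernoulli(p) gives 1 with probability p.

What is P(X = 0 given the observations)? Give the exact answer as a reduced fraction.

Enumerate traces; 9 have nonzero weight after conditioning:
  (Y=0, Z=0, X=1) weight 1/54
  (Y=0, Z=1, X=0) weight 1/27
  (Y=0, Z=1, X=2) weight 1/27
  (Y=1, Z=0, X=1) weight 1/18
  (Y=1, Z=1, X=0) weight 2/9
  (Y=1, Z=1, X=2) weight 1/9
  (Y=2, Z=0, X=1) weight 1/72
  (Y=2, Z=1, X=0) weight 1/18
  … 1 more
Group by X:
  weight(X=0) = 17/54
  weight(X=1) = 19/216
  weight(X=2) = 19/108
Total weight = 17/54 + 19/216 + 19/108 = 125/216
P(X=0 | obs) = 17/54 / 125/216 = 68/125
P(X=1 | obs) = 19/216 / 125/216 = 19/125
P(X=2 | obs) = 19/108 / 125/216 = 38/125

P(X = 0 | obs) = 68/125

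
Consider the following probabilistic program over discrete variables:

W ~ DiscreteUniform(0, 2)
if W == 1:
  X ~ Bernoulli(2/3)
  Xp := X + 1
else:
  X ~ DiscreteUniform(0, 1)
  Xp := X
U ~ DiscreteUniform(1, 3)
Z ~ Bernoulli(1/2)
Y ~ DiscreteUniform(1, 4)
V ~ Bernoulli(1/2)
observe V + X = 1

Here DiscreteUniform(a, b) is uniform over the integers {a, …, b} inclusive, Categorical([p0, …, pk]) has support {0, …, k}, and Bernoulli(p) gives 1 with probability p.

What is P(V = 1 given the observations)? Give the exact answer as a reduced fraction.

P(V = 1 | obs) = 4/9

Enumerate traces; 144 have nonzero weight after conditioning:
  (W=0, X=0, U=1, Z=0, Y=1, V=1) weight 1/288
  (W=0, X=0, U=1, Z=0, Y=2, V=1) weight 1/288
  (W=0, X=0, U=1, Z=0, Y=3, V=1) weight 1/288
  (W=0, X=0, U=1, Z=0, Y=4, V=1) weight 1/288
  (W=0, X=0, U=1, Z=1, Y=1, V=1) weight 1/288
  (W=0, X=0, U=1, Z=1, Y=2, V=1) weight 1/288
  (W=0, X=0, U=1, Z=1, Y=3, V=1) weight 1/288
  (W=0, X=0, U=1, Z=1, Y=4, V=1) weight 1/288
  (W=0, X=1, U=1, Z=0, Y=1, V=0) weight 1/288
  … 135 more
Group by V:
  weight(V=0) = 5/18
  weight(V=1) = 2/9
Total weight = 5/18 + 2/9 = 1/2
P(V=0 | obs) = 5/18 / 1/2 = 5/9
P(V=1 | obs) = 2/9 / 1/2 = 4/9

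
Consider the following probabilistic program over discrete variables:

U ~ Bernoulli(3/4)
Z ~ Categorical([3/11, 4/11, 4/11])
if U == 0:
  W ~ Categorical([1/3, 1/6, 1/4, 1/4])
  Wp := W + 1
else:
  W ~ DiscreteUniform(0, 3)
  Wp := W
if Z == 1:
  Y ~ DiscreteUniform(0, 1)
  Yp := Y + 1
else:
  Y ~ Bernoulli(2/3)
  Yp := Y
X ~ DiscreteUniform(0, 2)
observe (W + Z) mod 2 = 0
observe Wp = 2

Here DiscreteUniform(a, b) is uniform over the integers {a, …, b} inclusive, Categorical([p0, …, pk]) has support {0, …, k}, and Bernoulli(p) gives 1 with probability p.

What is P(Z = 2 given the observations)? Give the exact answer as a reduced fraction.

P(Z = 2 | obs) = 36/71

Enumerate traces; 18 have nonzero weight after conditioning:
  (U=0, Z=1, W=1, Y=0, X=0) weight 1/396
  (U=0, Z=1, W=1, Y=0, X=1) weight 1/396
  (U=0, Z=1, W=1, Y=0, X=2) weight 1/396
  (U=0, Z=1, W=1, Y=1, X=0) weight 1/396
  (U=0, Z=1, W=1, Y=1, X=1) weight 1/396
  (U=0, Z=1, W=1, Y=1, X=2) weight 1/396
  (U=1, Z=0, W=2, Y=0, X=0) weight 1/176
  (U=1, Z=0, W=2, Y=0, X=1) weight 1/176
  (U=1, Z=2, W=2, Y=0, X=0) weight 1/132
  … 9 more
Group by Z:
  weight(Z=0) = 9/176
  weight(Z=1) = 1/66
  weight(Z=2) = 3/44
Total weight = 9/176 + 1/66 + 3/44 = 71/528
P(Z=0 | obs) = 9/176 / 71/528 = 27/71
P(Z=1 | obs) = 1/66 / 71/528 = 8/71
P(Z=2 | obs) = 3/44 / 71/528 = 36/71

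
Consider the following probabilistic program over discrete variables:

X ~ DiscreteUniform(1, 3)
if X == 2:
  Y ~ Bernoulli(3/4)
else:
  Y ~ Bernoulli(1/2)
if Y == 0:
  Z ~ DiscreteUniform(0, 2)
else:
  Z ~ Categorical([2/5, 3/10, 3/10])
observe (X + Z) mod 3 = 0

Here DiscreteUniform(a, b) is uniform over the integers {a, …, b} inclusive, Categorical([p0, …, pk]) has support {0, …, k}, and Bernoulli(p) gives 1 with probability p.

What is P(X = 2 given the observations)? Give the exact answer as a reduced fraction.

P(X = 2 | obs) = 37/119

Enumerate traces; 6 have nonzero weight after conditioning:
  (X=1, Y=0, Z=2) weight 1/18
  (X=1, Y=1, Z=2) weight 1/20
  (X=2, Y=0, Z=1) weight 1/36
  (X=2, Y=1, Z=1) weight 3/40
  (X=3, Y=0, Z=0) weight 1/18
  (X=3, Y=1, Z=0) weight 1/15
Group by X:
  weight(X=1) = 19/180
  weight(X=2) = 37/360
  weight(X=3) = 11/90
Total weight = 19/180 + 37/360 + 11/90 = 119/360
P(X=1 | obs) = 19/180 / 119/360 = 38/119
P(X=2 | obs) = 37/360 / 119/360 = 37/119
P(X=3 | obs) = 11/90 / 119/360 = 44/119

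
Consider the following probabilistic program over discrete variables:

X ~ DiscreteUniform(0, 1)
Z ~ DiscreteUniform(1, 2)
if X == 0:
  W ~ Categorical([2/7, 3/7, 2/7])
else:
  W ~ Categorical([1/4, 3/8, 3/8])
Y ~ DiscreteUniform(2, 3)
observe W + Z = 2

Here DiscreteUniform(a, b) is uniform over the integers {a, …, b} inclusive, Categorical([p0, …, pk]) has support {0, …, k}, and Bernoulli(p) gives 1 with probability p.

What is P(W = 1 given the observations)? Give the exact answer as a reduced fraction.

Enumerate traces; 8 have nonzero weight after conditioning:
  (X=0, Z=1, W=1, Y=2) weight 3/56
  (X=0, Z=1, W=1, Y=3) weight 3/56
  (X=0, Z=2, W=0, Y=2) weight 1/28
  (X=0, Z=2, W=0, Y=3) weight 1/28
  (X=1, Z=1, W=1, Y=2) weight 3/64
  (X=1, Z=1, W=1, Y=3) weight 3/64
  (X=1, Z=2, W=0, Y=2) weight 1/32
  (X=1, Z=2, W=0, Y=3) weight 1/32
Group by W:
  weight(W=0) = 15/112
  weight(W=1) = 45/224
Total weight = 15/112 + 45/224 = 75/224
P(W=0 | obs) = 15/112 / 75/224 = 2/5
P(W=1 | obs) = 45/224 / 75/224 = 3/5

P(W = 1 | obs) = 3/5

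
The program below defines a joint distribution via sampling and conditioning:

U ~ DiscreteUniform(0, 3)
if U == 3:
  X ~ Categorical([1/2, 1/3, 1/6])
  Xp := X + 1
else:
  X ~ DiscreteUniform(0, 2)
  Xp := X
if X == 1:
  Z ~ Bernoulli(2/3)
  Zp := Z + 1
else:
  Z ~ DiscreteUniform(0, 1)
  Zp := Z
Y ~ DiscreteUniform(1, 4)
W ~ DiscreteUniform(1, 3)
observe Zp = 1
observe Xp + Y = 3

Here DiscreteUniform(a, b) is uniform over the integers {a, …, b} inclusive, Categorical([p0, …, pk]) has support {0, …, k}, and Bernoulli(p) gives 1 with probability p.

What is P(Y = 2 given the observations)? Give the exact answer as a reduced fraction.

P(Y = 2 | obs) = 21/61

Enumerate traces; 33 have nonzero weight after conditioning:
  (U=0, X=0, Z=1, Y=3, W=1) weight 1/288
  (U=0, X=0, Z=1, Y=3, W=2) weight 1/288
  (U=0, X=0, Z=1, Y=3, W=3) weight 1/288
  (U=0, X=1, Z=0, Y=2, W=1) weight 1/432
  (U=0, X=1, Z=0, Y=2, W=2) weight 1/432
  (U=0, X=1, Z=0, Y=2, W=3) weight 1/432
  (U=0, X=2, Z=1, Y=1, W=1) weight 1/288
  (U=0, X=2, Z=1, Y=1, W=2) weight 1/288
  … 25 more
Group by Y:
  weight(Y=1) = 11/288
  weight(Y=2) = 7/192
  weight(Y=3) = 1/32
Total weight = 11/288 + 7/192 + 1/32 = 61/576
P(Y=1 | obs) = 11/288 / 61/576 = 22/61
P(Y=2 | obs) = 7/192 / 61/576 = 21/61
P(Y=3 | obs) = 1/32 / 61/576 = 18/61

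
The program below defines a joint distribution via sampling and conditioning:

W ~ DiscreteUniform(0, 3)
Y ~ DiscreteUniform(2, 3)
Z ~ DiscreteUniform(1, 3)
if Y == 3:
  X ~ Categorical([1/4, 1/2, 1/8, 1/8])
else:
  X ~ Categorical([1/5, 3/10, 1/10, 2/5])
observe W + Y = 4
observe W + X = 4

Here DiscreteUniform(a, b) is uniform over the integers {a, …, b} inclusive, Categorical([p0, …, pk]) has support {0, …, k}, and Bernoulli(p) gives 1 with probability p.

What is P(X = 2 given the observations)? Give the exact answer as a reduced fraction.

Enumerate traces; 6 have nonzero weight after conditioning:
  (W=1, Y=3, Z=1, X=3) weight 1/192
  (W=1, Y=3, Z=2, X=3) weight 1/192
  (W=1, Y=3, Z=3, X=3) weight 1/192
  (W=2, Y=2, Z=1, X=2) weight 1/240
  (W=2, Y=2, Z=2, X=2) weight 1/240
  (W=2, Y=2, Z=3, X=2) weight 1/240
Group by X:
  weight(X=2) = 1/80
  weight(X=3) = 1/64
Total weight = 1/80 + 1/64 = 9/320
P(X=2 | obs) = 1/80 / 9/320 = 4/9
P(X=3 | obs) = 1/64 / 9/320 = 5/9

P(X = 2 | obs) = 4/9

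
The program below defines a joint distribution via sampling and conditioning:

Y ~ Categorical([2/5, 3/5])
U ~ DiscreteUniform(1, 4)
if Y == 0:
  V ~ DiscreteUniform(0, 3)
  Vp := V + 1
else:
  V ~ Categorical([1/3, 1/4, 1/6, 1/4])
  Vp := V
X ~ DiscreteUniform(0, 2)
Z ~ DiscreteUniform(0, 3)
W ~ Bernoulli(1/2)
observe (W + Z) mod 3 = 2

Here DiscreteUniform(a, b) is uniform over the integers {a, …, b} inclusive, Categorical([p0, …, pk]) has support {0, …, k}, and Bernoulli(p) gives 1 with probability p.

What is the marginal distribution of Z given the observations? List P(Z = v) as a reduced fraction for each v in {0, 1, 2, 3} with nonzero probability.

P(Z=1) = 1/2, P(Z=2) = 1/2

Enumerate traces; 192 have nonzero weight after conditioning:
  (Y=0, U=1, V=0, X=0, Z=1, W=1) weight 1/960
  (Y=0, U=1, V=0, X=0, Z=2, W=0) weight 1/960
  (Y=0, U=1, V=0, X=1, Z=1, W=1) weight 1/960
  (Y=0, U=1, V=0, X=1, Z=2, W=0) weight 1/960
  (Y=0, U=1, V=0, X=2, Z=1, W=1) weight 1/960
  (Y=0, U=1, V=0, X=2, Z=2, W=0) weight 1/960
  (Y=0, U=1, V=1, X=0, Z=1, W=1) weight 1/960
  (Y=0, U=1, V=1, X=0, Z=2, W=0) weight 1/960
  … 184 more
Group by Z:
  weight(Z=1) = 1/8
  weight(Z=2) = 1/8
Total weight = 1/8 + 1/8 = 1/4
P(Z=1 | obs) = 1/8 / 1/4 = 1/2
P(Z=2 | obs) = 1/8 / 1/4 = 1/2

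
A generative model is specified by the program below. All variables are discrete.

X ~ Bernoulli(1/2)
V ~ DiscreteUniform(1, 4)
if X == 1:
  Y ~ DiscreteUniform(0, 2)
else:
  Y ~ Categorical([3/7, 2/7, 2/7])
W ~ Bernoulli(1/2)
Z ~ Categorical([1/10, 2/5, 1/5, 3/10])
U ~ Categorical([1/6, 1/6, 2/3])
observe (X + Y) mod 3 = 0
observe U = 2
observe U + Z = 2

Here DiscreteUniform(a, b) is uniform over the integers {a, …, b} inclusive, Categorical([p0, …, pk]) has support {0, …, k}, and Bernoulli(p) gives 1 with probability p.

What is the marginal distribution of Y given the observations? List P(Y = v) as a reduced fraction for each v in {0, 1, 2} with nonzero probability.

Enumerate traces; 16 have nonzero weight after conditioning:
  (X=0, V=1, Y=0, W=0, Z=0, U=2) weight 1/560
  (X=0, V=1, Y=0, W=1, Z=0, U=2) weight 1/560
  (X=0, V=2, Y=0, W=0, Z=0, U=2) weight 1/560
  (X=0, V=2, Y=0, W=1, Z=0, U=2) weight 1/560
  (X=0, V=3, Y=0, W=0, Z=0, U=2) weight 1/560
  (X=0, V=3, Y=0, W=1, Z=0, U=2) weight 1/560
  (X=0, V=4, Y=0, W=0, Z=0, U=2) weight 1/560
  (X=0, V=4, Y=0, W=1, Z=0, U=2) weight 1/560
  (X=1, V=1, Y=2, W=0, Z=0, U=2) weight 1/720
  … 7 more
Group by Y:
  weight(Y=0) = 1/70
  weight(Y=2) = 1/90
Total weight = 1/70 + 1/90 = 8/315
P(Y=0 | obs) = 1/70 / 8/315 = 9/16
P(Y=2 | obs) = 1/90 / 8/315 = 7/16

P(Y=0) = 9/16, P(Y=2) = 7/16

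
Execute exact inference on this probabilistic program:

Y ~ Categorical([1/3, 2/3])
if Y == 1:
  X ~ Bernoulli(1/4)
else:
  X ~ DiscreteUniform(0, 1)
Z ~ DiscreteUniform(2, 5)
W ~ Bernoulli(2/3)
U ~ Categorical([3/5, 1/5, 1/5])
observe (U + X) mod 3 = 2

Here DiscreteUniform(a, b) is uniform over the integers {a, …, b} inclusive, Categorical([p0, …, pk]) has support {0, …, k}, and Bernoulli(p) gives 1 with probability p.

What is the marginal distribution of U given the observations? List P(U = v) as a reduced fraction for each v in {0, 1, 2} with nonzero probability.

P(U=1) = 1/3, P(U=2) = 2/3

Enumerate traces; 32 have nonzero weight after conditioning:
  (Y=0, X=0, Z=2, W=0, U=2) weight 1/360
  (Y=0, X=0, Z=2, W=1, U=2) weight 1/180
  (Y=0, X=0, Z=3, W=0, U=2) weight 1/360
  (Y=0, X=0, Z=3, W=1, U=2) weight 1/180
  (Y=0, X=0, Z=4, W=0, U=2) weight 1/360
  (Y=0, X=0, Z=4, W=1, U=2) weight 1/180
  (Y=0, X=0, Z=5, W=0, U=2) weight 1/360
  (Y=0, X=0, Z=5, W=1, U=2) weight 1/180
  (Y=0, X=1, Z=2, W=0, U=1) weight 1/360
  … 23 more
Group by U:
  weight(U=1) = 1/15
  weight(U=2) = 2/15
Total weight = 1/15 + 2/15 = 1/5
P(U=1 | obs) = 1/15 / 1/5 = 1/3
P(U=2 | obs) = 2/15 / 1/5 = 2/3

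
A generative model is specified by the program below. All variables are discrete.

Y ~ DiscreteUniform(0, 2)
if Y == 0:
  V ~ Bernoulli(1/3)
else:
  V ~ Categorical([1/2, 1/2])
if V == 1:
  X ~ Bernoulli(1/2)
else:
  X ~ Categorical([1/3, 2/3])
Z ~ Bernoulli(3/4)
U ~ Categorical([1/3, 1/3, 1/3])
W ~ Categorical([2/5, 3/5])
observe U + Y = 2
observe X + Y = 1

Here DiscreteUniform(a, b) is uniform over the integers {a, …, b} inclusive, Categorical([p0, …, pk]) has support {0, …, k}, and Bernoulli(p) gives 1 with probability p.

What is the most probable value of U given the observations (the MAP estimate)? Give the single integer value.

Enumerate traces; 16 have nonzero weight after conditioning:
  (Y=0, V=0, X=1, Z=0, U=2, W=0) weight 2/405
  (Y=0, V=0, X=1, Z=0, U=2, W=1) weight 1/135
  (Y=0, V=0, X=1, Z=1, U=2, W=0) weight 2/135
  (Y=0, V=0, X=1, Z=1, U=2, W=1) weight 1/45
  (Y=0, V=1, X=1, Z=0, U=2, W=0) weight 1/540
  (Y=0, V=1, X=1, Z=0, U=2, W=1) weight 1/360
  (Y=0, V=1, X=1, Z=1, U=2, W=0) weight 1/180
  (Y=0, V=1, X=1, Z=1, U=2, W=1) weight 1/120
  (Y=1, V=0, X=0, Z=0, U=1, W=0) weight 1/540
  … 7 more
Group by U:
  weight(U=1) = 5/108
  weight(U=2) = 11/162
Total weight = 5/108 + 11/162 = 37/324
P(U=1 | obs) = 5/108 / 37/324 = 15/37
P(U=2 | obs) = 11/162 / 37/324 = 22/37
argmax = 2

argmax_v P(U = v | obs) = 2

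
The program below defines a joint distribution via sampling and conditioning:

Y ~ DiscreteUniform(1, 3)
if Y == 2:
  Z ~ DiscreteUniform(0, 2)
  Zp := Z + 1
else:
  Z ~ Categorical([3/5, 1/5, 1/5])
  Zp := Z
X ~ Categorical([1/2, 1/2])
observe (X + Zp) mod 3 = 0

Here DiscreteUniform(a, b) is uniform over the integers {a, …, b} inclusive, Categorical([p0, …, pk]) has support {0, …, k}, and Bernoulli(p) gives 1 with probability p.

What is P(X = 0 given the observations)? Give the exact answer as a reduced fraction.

Enumerate traces; 6 have nonzero weight after conditioning:
  (Y=1, Z=0, X=0) weight 1/10
  (Y=1, Z=2, X=1) weight 1/30
  (Y=2, Z=1, X=1) weight 1/18
  (Y=2, Z=2, X=0) weight 1/18
  (Y=3, Z=0, X=0) weight 1/10
  (Y=3, Z=2, X=1) weight 1/30
Group by X:
  weight(X=0) = 23/90
  weight(X=1) = 11/90
Total weight = 23/90 + 11/90 = 17/45
P(X=0 | obs) = 23/90 / 17/45 = 23/34
P(X=1 | obs) = 11/90 / 17/45 = 11/34

P(X = 0 | obs) = 23/34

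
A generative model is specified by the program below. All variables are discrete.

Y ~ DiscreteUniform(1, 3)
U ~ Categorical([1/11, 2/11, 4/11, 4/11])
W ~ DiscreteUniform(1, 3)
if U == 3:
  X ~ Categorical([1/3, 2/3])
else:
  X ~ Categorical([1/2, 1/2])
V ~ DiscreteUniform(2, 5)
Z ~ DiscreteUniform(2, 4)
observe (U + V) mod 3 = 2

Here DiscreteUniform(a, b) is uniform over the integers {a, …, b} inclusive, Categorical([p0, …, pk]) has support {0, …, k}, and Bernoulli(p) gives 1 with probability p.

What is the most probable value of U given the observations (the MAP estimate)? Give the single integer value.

Enumerate traces; 324 have nonzero weight after conditioning:
  (Y=1, U=0, W=1, X=0, V=2, Z=2) weight 1/2376
  (Y=1, U=0, W=1, X=0, V=2, Z=3) weight 1/2376
  (Y=1, U=0, W=1, X=0, V=2, Z=4) weight 1/2376
  (Y=1, U=0, W=1, X=0, V=5, Z=2) weight 1/2376
  (Y=1, U=0, W=1, X=0, V=5, Z=3) weight 1/2376
  (Y=1, U=0, W=1, X=0, V=5, Z=4) weight 1/2376
  (Y=1, U=0, W=1, X=1, V=2, Z=2) weight 1/2376
  (Y=1, U=0, W=1, X=1, V=2, Z=3) weight 1/2376
  (Y=1, U=1, W=1, X=0, V=4, Z=2) weight 1/1188
  (Y=1, U=2, W=1, X=0, V=3, Z=2) weight 1/594
  … 314 more
Group by U:
  weight(U=0) = 1/22
  weight(U=1) = 1/22
  weight(U=2) = 1/11
  weight(U=3) = 2/11
Total weight = 1/22 + 1/22 + 1/11 + 2/11 = 4/11
P(U=0 | obs) = 1/22 / 4/11 = 1/8
P(U=1 | obs) = 1/22 / 4/11 = 1/8
P(U=2 | obs) = 1/11 / 4/11 = 1/4
P(U=3 | obs) = 2/11 / 4/11 = 1/2
argmax = 3

argmax_v P(U = v | obs) = 3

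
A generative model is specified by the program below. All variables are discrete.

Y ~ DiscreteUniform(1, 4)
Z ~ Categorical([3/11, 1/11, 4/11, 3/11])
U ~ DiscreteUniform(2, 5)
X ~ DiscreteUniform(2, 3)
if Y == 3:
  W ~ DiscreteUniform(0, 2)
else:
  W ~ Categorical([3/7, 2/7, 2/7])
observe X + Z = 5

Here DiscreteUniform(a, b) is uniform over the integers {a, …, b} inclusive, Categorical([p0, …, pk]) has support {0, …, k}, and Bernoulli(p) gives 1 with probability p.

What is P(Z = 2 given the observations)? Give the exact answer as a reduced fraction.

Enumerate traces; 96 have nonzero weight after conditioning:
  (Y=1, Z=2, U=2, X=3, W=0) weight 3/616
  (Y=1, Z=2, U=2, X=3, W=1) weight 1/308
  (Y=1, Z=2, U=2, X=3, W=2) weight 1/308
  (Y=1, Z=2, U=3, X=3, W=0) weight 3/616
  (Y=1, Z=2, U=3, X=3, W=1) weight 1/308
  (Y=1, Z=2, U=3, X=3, W=2) weight 1/308
  (Y=1, Z=2, U=4, X=3, W=0) weight 3/616
  (Y=1, Z=2, U=4, X=3, W=1) weight 1/308
  (Y=1, Z=3, U=2, X=2, W=0) weight 9/2464
  … 87 more
Group by Z:
  weight(Z=2) = 2/11
  weight(Z=3) = 3/22
Total weight = 2/11 + 3/22 = 7/22
P(Z=2 | obs) = 2/11 / 7/22 = 4/7
P(Z=3 | obs) = 3/22 / 7/22 = 3/7

P(Z = 2 | obs) = 4/7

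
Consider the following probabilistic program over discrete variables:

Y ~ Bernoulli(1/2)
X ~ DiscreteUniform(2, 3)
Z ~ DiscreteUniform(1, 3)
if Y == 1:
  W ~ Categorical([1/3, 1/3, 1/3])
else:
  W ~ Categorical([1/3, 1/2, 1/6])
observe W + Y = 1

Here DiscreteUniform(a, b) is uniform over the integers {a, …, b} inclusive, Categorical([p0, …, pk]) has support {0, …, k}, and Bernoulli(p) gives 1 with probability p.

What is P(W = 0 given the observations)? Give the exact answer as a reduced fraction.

Enumerate traces; 12 have nonzero weight after conditioning:
  (Y=0, X=2, Z=1, W=1) weight 1/24
  (Y=0, X=2, Z=2, W=1) weight 1/24
  (Y=0, X=2, Z=3, W=1) weight 1/24
  (Y=0, X=3, Z=1, W=1) weight 1/24
  (Y=0, X=3, Z=2, W=1) weight 1/24
  (Y=0, X=3, Z=3, W=1) weight 1/24
  (Y=1, X=2, Z=1, W=0) weight 1/36
  (Y=1, X=2, Z=2, W=0) weight 1/36
  … 4 more
Group by W:
  weight(W=0) = 1/6
  weight(W=1) = 1/4
Total weight = 1/6 + 1/4 = 5/12
P(W=0 | obs) = 1/6 / 5/12 = 2/5
P(W=1 | obs) = 1/4 / 5/12 = 3/5

P(W = 0 | obs) = 2/5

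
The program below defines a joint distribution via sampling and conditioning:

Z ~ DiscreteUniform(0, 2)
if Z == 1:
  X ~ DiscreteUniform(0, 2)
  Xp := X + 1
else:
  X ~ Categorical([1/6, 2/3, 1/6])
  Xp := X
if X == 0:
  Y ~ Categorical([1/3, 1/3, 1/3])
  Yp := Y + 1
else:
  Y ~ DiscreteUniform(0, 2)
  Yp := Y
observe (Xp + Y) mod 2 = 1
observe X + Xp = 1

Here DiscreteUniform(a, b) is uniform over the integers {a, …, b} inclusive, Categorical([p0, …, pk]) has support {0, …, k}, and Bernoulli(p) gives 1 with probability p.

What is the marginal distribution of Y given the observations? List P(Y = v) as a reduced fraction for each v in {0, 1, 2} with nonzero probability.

P(Y=0) = 1/2, P(Y=2) = 1/2

Enumerate traces; 2 have nonzero weight after conditioning:
  (Z=1, X=0, Y=0) weight 1/27
  (Z=1, X=0, Y=2) weight 1/27
Group by Y:
  weight(Y=0) = 1/27
  weight(Y=2) = 1/27
Total weight = 1/27 + 1/27 = 2/27
P(Y=0 | obs) = 1/27 / 2/27 = 1/2
P(Y=2 | obs) = 1/27 / 2/27 = 1/2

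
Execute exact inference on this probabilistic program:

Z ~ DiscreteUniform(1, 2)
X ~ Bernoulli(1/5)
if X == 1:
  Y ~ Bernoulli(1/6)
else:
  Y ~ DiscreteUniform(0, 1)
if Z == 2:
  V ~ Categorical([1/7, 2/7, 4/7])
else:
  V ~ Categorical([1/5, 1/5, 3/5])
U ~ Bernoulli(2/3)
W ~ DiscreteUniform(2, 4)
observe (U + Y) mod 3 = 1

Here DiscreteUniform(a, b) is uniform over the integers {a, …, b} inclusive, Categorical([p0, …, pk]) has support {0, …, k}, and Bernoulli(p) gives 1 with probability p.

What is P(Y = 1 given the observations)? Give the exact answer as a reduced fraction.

P(Y = 1 | obs) = 13/47

Enumerate traces; 72 have nonzero weight after conditioning:
  (Z=1, X=0, Y=0, V=0, U=1, W=2) weight 2/225
  (Z=1, X=0, Y=0, V=0, U=1, W=3) weight 2/225
  (Z=1, X=0, Y=0, V=0, U=1, W=4) weight 2/225
  (Z=1, X=0, Y=0, V=1, U=1, W=2) weight 2/225
  (Z=1, X=0, Y=0, V=1, U=1, W=3) weight 2/225
  (Z=1, X=0, Y=0, V=1, U=1, W=4) weight 2/225
  (Z=1, X=0, Y=0, V=2, U=1, W=2) weight 2/75
  (Z=1, X=0, Y=0, V=2, U=1, W=3) weight 2/75
  (Z=1, X=0, Y=1, V=0, U=0, W=2) weight 1/225
  … 63 more
Group by Y:
  weight(Y=0) = 17/45
  weight(Y=1) = 13/90
Total weight = 17/45 + 13/90 = 47/90
P(Y=0 | obs) = 17/45 / 47/90 = 34/47
P(Y=1 | obs) = 13/90 / 47/90 = 13/47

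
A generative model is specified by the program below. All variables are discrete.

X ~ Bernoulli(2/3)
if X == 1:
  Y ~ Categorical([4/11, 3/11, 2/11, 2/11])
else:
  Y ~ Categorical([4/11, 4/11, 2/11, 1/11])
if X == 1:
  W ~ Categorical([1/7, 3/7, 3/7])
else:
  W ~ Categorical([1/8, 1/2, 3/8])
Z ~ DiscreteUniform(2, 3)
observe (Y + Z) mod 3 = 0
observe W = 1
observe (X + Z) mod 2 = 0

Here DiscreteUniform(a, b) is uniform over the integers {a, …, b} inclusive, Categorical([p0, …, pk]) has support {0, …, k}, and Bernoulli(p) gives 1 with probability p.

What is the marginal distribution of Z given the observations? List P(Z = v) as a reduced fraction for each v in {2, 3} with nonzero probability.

Enumerate traces; 3 have nonzero weight after conditioning:
  (X=0, Y=1, W=1, Z=2) weight 1/33
  (X=1, Y=0, W=1, Z=3) weight 4/77
  (X=1, Y=3, W=1, Z=3) weight 2/77
Group by Z:
  weight(Z=2) = 1/33
  weight(Z=3) = 6/77
Total weight = 1/33 + 6/77 = 25/231
P(Z=2 | obs) = 1/33 / 25/231 = 7/25
P(Z=3 | obs) = 6/77 / 25/231 = 18/25

P(Z=2) = 7/25, P(Z=3) = 18/25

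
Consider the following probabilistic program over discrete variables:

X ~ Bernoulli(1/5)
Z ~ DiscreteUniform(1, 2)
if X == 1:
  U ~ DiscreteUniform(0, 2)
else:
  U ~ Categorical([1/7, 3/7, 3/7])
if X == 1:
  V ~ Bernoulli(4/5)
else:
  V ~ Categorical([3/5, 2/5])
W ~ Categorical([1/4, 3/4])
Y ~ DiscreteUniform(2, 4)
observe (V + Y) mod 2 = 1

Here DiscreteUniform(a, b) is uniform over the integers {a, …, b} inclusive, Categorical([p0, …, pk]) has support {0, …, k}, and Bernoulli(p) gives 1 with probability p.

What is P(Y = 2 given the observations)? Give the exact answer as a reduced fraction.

Enumerate traces; 72 have nonzero weight after conditioning:
  (X=0, Z=1, U=0, V=0, W=0, Y=3) weight 1/350
  (X=0, Z=1, U=0, V=0, W=1, Y=3) weight 3/350
  (X=0, Z=1, U=0, V=1, W=0, Y=2) weight 1/525
  (X=0, Z=1, U=0, V=1, W=0, Y=4) weight 1/525
  (X=0, Z=1, U=0, V=1, W=1, Y=2) weight 1/175
  (X=0, Z=1, U=0, V=1, W=1, Y=4) weight 1/175
  (X=0, Z=1, U=1, V=0, W=0, Y=3) weight 3/350
  (X=0, Z=1, U=1, V=0, W=1, Y=3) weight 9/350
  … 64 more
Group by Y:
  weight(Y=2) = 4/25
  weight(Y=3) = 13/75
  weight(Y=4) = 4/25
Total weight = 4/25 + 13/75 + 4/25 = 37/75
P(Y=2 | obs) = 4/25 / 37/75 = 12/37
P(Y=3 | obs) = 13/75 / 37/75 = 13/37
P(Y=4 | obs) = 4/25 / 37/75 = 12/37

P(Y = 2 | obs) = 12/37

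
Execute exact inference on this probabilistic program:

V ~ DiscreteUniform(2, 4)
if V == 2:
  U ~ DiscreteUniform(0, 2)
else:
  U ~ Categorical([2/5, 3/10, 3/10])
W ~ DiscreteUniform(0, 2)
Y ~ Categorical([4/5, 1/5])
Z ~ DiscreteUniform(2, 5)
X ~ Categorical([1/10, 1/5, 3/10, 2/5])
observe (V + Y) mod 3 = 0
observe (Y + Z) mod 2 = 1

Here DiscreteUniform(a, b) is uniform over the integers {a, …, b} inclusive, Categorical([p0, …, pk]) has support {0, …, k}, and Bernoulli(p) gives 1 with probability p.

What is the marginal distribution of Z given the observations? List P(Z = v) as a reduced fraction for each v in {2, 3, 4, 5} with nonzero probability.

P(Z=2) = 1/10, P(Z=3) = 2/5, P(Z=4) = 1/10, P(Z=5) = 2/5

Enumerate traces; 144 have nonzero weight after conditioning:
  (V=2, U=0, W=0, Y=1, Z=2, X=0) weight 1/5400
  (V=2, U=0, W=0, Y=1, Z=2, X=1) weight 1/2700
  (V=2, U=0, W=0, Y=1, Z=2, X=2) weight 1/1800
  (V=2, U=0, W=0, Y=1, Z=2, X=3) weight 1/1350
  (V=2, U=0, W=0, Y=1, Z=4, X=0) weight 1/5400
  (V=2, U=0, W=0, Y=1, Z=4, X=1) weight 1/2700
  (V=2, U=0, W=0, Y=1, Z=4, X=2) weight 1/1800
  (V=2, U=0, W=0, Y=1, Z=4, X=3) weight 1/1350
  (V=3, U=0, W=0, Y=0, Z=3, X=0) weight 1/1125
  (V=3, U=0, W=0, Y=0, Z=5, X=0) weight 1/1125
  … 134 more
Group by Z:
  weight(Z=2) = 1/60
  weight(Z=3) = 1/15
  weight(Z=4) = 1/60
  weight(Z=5) = 1/15
Total weight = 1/60 + 1/15 + 1/60 + 1/15 = 1/6
P(Z=2 | obs) = 1/60 / 1/6 = 1/10
P(Z=3 | obs) = 1/15 / 1/6 = 2/5
P(Z=4 | obs) = 1/60 / 1/6 = 1/10
P(Z=5 | obs) = 1/15 / 1/6 = 2/5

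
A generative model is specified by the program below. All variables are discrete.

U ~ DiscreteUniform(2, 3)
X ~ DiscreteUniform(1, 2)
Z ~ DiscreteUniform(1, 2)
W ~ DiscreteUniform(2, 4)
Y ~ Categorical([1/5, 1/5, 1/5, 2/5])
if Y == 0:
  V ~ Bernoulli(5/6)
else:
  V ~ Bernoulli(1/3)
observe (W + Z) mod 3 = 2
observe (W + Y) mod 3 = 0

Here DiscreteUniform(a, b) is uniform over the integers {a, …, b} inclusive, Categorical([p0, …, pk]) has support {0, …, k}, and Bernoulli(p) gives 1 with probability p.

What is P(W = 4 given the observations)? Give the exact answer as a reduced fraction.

Enumerate traces; 24 have nonzero weight after conditioning:
  (U=2, X=1, Z=1, W=4, Y=2, V=0) weight 1/180
  (U=2, X=1, Z=1, W=4, Y=2, V=1) weight 1/360
  (U=2, X=1, Z=2, W=3, Y=0, V=0) weight 1/720
  (U=2, X=1, Z=2, W=3, Y=0, V=1) weight 1/144
  (U=2, X=1, Z=2, W=3, Y=3, V=0) weight 1/90
  (U=2, X=1, Z=2, W=3, Y=3, V=1) weight 1/180
  (U=2, X=2, Z=1, W=4, Y=2, V=0) weight 1/180
  (U=2, X=2, Z=1, W=4, Y=2, V=1) weight 1/360
  … 16 more
Group by W:
  weight(W=3) = 1/10
  weight(W=4) = 1/30
Total weight = 1/10 + 1/30 = 2/15
P(W=3 | obs) = 1/10 / 2/15 = 3/4
P(W=4 | obs) = 1/30 / 2/15 = 1/4

P(W = 4 | obs) = 1/4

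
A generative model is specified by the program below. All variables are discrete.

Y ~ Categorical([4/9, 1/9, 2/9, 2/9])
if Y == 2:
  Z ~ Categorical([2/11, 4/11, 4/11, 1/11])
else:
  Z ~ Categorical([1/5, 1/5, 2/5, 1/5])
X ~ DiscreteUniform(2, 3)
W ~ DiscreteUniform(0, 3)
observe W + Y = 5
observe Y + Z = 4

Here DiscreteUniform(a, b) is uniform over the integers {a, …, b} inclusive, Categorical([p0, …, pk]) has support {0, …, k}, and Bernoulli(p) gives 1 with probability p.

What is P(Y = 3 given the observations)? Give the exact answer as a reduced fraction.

P(Y = 3 | obs) = 11/31

Enumerate traces; 4 have nonzero weight after conditioning:
  (Y=2, Z=2, X=2, W=3) weight 1/99
  (Y=2, Z=2, X=3, W=3) weight 1/99
  (Y=3, Z=1, X=2, W=2) weight 1/180
  (Y=3, Z=1, X=3, W=2) weight 1/180
Group by Y:
  weight(Y=2) = 2/99
  weight(Y=3) = 1/90
Total weight = 2/99 + 1/90 = 31/990
P(Y=2 | obs) = 2/99 / 31/990 = 20/31
P(Y=3 | obs) = 1/90 / 31/990 = 11/31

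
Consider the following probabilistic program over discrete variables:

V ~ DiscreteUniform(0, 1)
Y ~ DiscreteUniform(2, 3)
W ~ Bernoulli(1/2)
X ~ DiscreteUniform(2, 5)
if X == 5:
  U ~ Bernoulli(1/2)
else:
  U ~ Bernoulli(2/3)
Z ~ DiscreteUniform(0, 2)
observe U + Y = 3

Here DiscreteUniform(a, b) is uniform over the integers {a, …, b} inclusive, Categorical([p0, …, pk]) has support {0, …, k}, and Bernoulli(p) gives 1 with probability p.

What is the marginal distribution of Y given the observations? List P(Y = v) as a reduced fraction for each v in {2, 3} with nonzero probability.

P(Y=2) = 5/8, P(Y=3) = 3/8

Enumerate traces; 96 have nonzero weight after conditioning:
  (V=0, Y=2, W=0, X=2, U=1, Z=0) weight 1/144
  (V=0, Y=2, W=0, X=2, U=1, Z=1) weight 1/144
  (V=0, Y=2, W=0, X=2, U=1, Z=2) weight 1/144
  (V=0, Y=2, W=0, X=3, U=1, Z=0) weight 1/144
  (V=0, Y=2, W=0, X=3, U=1, Z=1) weight 1/144
  (V=0, Y=2, W=0, X=3, U=1, Z=2) weight 1/144
  (V=0, Y=2, W=0, X=4, U=1, Z=0) weight 1/144
  (V=0, Y=2, W=0, X=4, U=1, Z=1) weight 1/144
  (V=0, Y=3, W=0, X=2, U=0, Z=0) weight 1/288
  … 87 more
Group by Y:
  weight(Y=2) = 5/16
  weight(Y=3) = 3/16
Total weight = 5/16 + 3/16 = 1/2
P(Y=2 | obs) = 5/16 / 1/2 = 5/8
P(Y=3 | obs) = 3/16 / 1/2 = 3/8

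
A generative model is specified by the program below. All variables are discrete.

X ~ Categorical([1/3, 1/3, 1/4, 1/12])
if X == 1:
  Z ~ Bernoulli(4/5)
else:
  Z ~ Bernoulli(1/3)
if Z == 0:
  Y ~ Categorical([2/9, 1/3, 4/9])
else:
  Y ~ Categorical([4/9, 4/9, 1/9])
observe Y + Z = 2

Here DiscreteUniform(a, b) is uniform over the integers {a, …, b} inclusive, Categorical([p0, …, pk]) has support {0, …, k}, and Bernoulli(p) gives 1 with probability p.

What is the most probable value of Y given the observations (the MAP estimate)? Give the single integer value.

Enumerate traces; 8 have nonzero weight after conditioning:
  (X=0, Z=0, Y=2) weight 8/81
  (X=0, Z=1, Y=1) weight 4/81
  (X=1, Z=0, Y=2) weight 4/135
  (X=1, Z=1, Y=1) weight 16/135
  (X=2, Z=0, Y=2) weight 2/27
  (X=2, Z=1, Y=1) weight 1/27
  (X=3, Z=0, Y=2) weight 2/81
  (X=3, Z=1, Y=1) weight 1/81
Group by Y:
  weight(Y=1) = 88/405
  weight(Y=2) = 92/405
Total weight = 88/405 + 92/405 = 4/9
P(Y=1 | obs) = 88/405 / 4/9 = 22/45
P(Y=2 | obs) = 92/405 / 4/9 = 23/45
argmax = 2

argmax_v P(Y = v | obs) = 2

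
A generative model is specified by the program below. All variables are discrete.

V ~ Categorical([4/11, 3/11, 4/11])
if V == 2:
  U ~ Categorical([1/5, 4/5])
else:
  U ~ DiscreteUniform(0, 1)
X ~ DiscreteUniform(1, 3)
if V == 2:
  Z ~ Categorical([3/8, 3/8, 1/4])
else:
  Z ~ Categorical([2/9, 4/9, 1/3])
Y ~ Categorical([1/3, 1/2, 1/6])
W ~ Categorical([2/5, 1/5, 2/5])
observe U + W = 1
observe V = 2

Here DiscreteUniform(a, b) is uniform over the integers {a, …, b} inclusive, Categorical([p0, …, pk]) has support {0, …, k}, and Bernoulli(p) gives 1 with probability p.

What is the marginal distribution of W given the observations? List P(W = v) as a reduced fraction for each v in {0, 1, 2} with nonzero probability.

Enumerate traces; 54 have nonzero weight after conditioning:
  (V=2, U=0, X=1, Z=0, Y=0, W=1) weight 1/1650
  (V=2, U=0, X=1, Z=0, Y=1, W=1) weight 1/1100
  (V=2, U=0, X=1, Z=0, Y=2, W=1) weight 1/3300
  (V=2, U=0, X=1, Z=1, Y=0, W=1) weight 1/1650
  (V=2, U=0, X=1, Z=1, Y=1, W=1) weight 1/1100
  (V=2, U=0, X=1, Z=1, Y=2, W=1) weight 1/3300
  (V=2, U=0, X=1, Z=2, Y=0, W=1) weight 1/2475
  (V=2, U=0, X=1, Z=2, Y=1, W=1) weight 1/1650
  (V=2, U=1, X=1, Z=0, Y=0, W=0) weight 4/825
  … 45 more
Group by W:
  weight(W=0) = 32/275
  weight(W=1) = 4/275
Total weight = 32/275 + 4/275 = 36/275
P(W=0 | obs) = 32/275 / 36/275 = 8/9
P(W=1 | obs) = 4/275 / 36/275 = 1/9

P(W=0) = 8/9, P(W=1) = 1/9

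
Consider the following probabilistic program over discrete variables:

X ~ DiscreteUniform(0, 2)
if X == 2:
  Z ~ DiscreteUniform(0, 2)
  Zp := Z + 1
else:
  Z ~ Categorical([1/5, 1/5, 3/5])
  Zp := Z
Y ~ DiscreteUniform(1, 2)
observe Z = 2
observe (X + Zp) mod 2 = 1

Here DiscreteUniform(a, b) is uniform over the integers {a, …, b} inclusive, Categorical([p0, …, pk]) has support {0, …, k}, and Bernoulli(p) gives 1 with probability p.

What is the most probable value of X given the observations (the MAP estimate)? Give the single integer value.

Enumerate traces; 4 have nonzero weight after conditioning:
  (X=1, Z=2, Y=1) weight 1/10
  (X=1, Z=2, Y=2) weight 1/10
  (X=2, Z=2, Y=1) weight 1/18
  (X=2, Z=2, Y=2) weight 1/18
Group by X:
  weight(X=1) = 1/5
  weight(X=2) = 1/9
Total weight = 1/5 + 1/9 = 14/45
P(X=1 | obs) = 1/5 / 14/45 = 9/14
P(X=2 | obs) = 1/9 / 14/45 = 5/14
argmax = 1

argmax_v P(X = v | obs) = 1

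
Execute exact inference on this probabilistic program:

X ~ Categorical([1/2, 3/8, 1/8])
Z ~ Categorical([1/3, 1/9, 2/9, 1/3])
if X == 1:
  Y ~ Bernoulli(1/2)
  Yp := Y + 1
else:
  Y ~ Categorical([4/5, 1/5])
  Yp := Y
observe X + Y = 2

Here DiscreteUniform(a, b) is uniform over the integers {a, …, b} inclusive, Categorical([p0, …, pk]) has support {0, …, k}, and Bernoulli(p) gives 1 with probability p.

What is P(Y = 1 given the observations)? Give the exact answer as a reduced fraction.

Enumerate traces; 8 have nonzero weight after conditioning:
  (X=1, Z=0, Y=1) weight 1/16
  (X=1, Z=1, Y=1) weight 1/48
  (X=1, Z=2, Y=1) weight 1/24
  (X=1, Z=3, Y=1) weight 1/16
  (X=2, Z=0, Y=0) weight 1/30
  (X=2, Z=1, Y=0) weight 1/90
  (X=2, Z=2, Y=0) weight 1/45
  (X=2, Z=3, Y=0) weight 1/30
Group by Y:
  weight(Y=0) = 1/10
  weight(Y=1) = 3/16
Total weight = 1/10 + 3/16 = 23/80
P(Y=0 | obs) = 1/10 / 23/80 = 8/23
P(Y=1 | obs) = 3/16 / 23/80 = 15/23

P(Y = 1 | obs) = 15/23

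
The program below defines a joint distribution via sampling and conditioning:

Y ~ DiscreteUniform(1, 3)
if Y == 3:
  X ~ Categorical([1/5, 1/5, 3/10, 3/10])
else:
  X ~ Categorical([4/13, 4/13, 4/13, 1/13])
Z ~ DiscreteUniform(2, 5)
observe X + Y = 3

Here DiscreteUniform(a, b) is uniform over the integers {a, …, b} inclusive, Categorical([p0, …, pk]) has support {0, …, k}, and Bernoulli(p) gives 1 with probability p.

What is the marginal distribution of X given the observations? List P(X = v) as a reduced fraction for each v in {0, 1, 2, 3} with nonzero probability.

P(X=0) = 13/53, P(X=1) = 20/53, P(X=2) = 20/53

Enumerate traces; 12 have nonzero weight after conditioning:
  (Y=1, X=2, Z=2) weight 1/39
  (Y=1, X=2, Z=3) weight 1/39
  (Y=1, X=2, Z=4) weight 1/39
  (Y=1, X=2, Z=5) weight 1/39
  (Y=2, X=1, Z=2) weight 1/39
  (Y=2, X=1, Z=3) weight 1/39
  (Y=2, X=1, Z=4) weight 1/39
  (Y=2, X=1, Z=5) weight 1/39
  (Y=3, X=0, Z=2) weight 1/60
  … 3 more
Group by X:
  weight(X=0) = 1/15
  weight(X=1) = 4/39
  weight(X=2) = 4/39
Total weight = 1/15 + 4/39 + 4/39 = 53/195
P(X=0 | obs) = 1/15 / 53/195 = 13/53
P(X=1 | obs) = 4/39 / 53/195 = 20/53
P(X=2 | obs) = 4/39 / 53/195 = 20/53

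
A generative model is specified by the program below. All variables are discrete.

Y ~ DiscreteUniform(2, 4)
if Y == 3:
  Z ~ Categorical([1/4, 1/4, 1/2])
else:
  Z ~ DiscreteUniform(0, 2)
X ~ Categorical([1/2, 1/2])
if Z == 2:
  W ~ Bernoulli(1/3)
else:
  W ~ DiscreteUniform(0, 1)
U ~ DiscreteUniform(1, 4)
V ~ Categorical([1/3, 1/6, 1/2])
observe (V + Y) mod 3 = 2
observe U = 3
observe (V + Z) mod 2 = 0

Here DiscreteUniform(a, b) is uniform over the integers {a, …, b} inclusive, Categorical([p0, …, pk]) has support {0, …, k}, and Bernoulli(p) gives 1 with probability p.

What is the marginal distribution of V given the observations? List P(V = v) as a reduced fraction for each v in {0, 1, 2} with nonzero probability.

Enumerate traces; 20 have nonzero weight after conditioning:
  (Y=2, Z=0, X=0, W=0, U=3, V=0) weight 1/432
  (Y=2, Z=0, X=0, W=1, U=3, V=0) weight 1/432
  (Y=2, Z=0, X=1, W=0, U=3, V=0) weight 1/432
  (Y=2, Z=0, X=1, W=1, U=3, V=0) weight 1/432
  (Y=2, Z=2, X=0, W=0, U=3, V=0) weight 1/324
  (Y=2, Z=2, X=0, W=1, U=3, V=0) weight 1/648
  (Y=2, Z=2, X=1, W=0, U=3, V=0) weight 1/324
  (Y=2, Z=2, X=1, W=1, U=3, V=0) weight 1/648
  (Y=3, Z=0, X=0, W=0, U=3, V=2) weight 1/384
  (Y=4, Z=1, X=0, W=0, U=3, V=1) weight 1/864
  … 10 more
Group by V:
  weight(V=0) = 1/54
  weight(V=1) = 1/216
  weight(V=2) = 1/32
Total weight = 1/54 + 1/216 + 1/32 = 47/864
P(V=0 | obs) = 1/54 / 47/864 = 16/47
P(V=1 | obs) = 1/216 / 47/864 = 4/47
P(V=2 | obs) = 1/32 / 47/864 = 27/47

P(V=0) = 16/47, P(V=1) = 4/47, P(V=2) = 27/47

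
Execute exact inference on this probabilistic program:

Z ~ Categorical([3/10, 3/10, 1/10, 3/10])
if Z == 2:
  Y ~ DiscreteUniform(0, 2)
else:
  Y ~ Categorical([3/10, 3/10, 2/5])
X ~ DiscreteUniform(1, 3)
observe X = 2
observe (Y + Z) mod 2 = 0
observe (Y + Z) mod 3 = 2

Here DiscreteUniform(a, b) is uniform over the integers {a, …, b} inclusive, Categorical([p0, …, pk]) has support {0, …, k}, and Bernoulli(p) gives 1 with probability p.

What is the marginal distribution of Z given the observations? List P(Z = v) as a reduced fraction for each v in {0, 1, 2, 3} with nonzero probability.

P(Z=0) = 36/73, P(Z=1) = 27/73, P(Z=2) = 10/73

Enumerate traces; 3 have nonzero weight after conditioning:
  (Z=0, Y=2, X=2) weight 1/25
  (Z=1, Y=1, X=2) weight 3/100
  (Z=2, Y=0, X=2) weight 1/90
Group by Z:
  weight(Z=0) = 1/25
  weight(Z=1) = 3/100
  weight(Z=2) = 1/90
Total weight = 1/25 + 3/100 + 1/90 = 73/900
P(Z=0 | obs) = 1/25 / 73/900 = 36/73
P(Z=1 | obs) = 3/100 / 73/900 = 27/73
P(Z=2 | obs) = 1/90 / 73/900 = 10/73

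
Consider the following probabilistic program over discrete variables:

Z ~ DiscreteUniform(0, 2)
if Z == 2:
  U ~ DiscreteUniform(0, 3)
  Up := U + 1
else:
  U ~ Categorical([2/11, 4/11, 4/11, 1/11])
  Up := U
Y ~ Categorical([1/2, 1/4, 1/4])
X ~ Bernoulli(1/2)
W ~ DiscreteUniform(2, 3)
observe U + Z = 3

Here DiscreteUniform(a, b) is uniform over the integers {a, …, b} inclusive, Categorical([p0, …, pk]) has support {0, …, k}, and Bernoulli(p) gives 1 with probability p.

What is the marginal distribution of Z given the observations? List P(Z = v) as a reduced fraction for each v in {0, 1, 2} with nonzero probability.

P(Z=0) = 4/31, P(Z=1) = 16/31, P(Z=2) = 11/31

Enumerate traces; 36 have nonzero weight after conditioning:
  (Z=0, U=3, Y=0, X=0, W=2) weight 1/264
  (Z=0, U=3, Y=0, X=0, W=3) weight 1/264
  (Z=0, U=3, Y=0, X=1, W=2) weight 1/264
  (Z=0, U=3, Y=0, X=1, W=3) weight 1/264
  (Z=0, U=3, Y=1, X=0, W=2) weight 1/528
  (Z=0, U=3, Y=1, X=0, W=3) weight 1/528
  (Z=0, U=3, Y=1, X=1, W=2) weight 1/528
  (Z=0, U=3, Y=1, X=1, W=3) weight 1/528
  (Z=1, U=2, Y=0, X=0, W=2) weight 1/66
  (Z=2, U=1, Y=0, X=0, W=2) weight 1/96
  … 26 more
Group by Z:
  weight(Z=0) = 1/33
  weight(Z=1) = 4/33
  weight(Z=2) = 1/12
Total weight = 1/33 + 4/33 + 1/12 = 31/132
P(Z=0 | obs) = 1/33 / 31/132 = 4/31
P(Z=1 | obs) = 4/33 / 31/132 = 16/31
P(Z=2 | obs) = 1/12 / 31/132 = 11/31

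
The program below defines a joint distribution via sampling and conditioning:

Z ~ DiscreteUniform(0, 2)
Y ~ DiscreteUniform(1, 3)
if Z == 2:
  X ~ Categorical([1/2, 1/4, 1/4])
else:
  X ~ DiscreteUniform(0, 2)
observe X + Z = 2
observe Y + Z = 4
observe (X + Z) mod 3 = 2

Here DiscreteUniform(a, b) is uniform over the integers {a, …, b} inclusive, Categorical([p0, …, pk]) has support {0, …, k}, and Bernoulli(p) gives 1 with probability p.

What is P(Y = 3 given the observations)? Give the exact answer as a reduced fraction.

P(Y = 3 | obs) = 2/5

Enumerate traces; 2 have nonzero weight after conditioning:
  (Z=1, Y=3, X=1) weight 1/27
  (Z=2, Y=2, X=0) weight 1/18
Group by Y:
  weight(Y=2) = 1/18
  weight(Y=3) = 1/27
Total weight = 1/18 + 1/27 = 5/54
P(Y=2 | obs) = 1/18 / 5/54 = 3/5
P(Y=3 | obs) = 1/27 / 5/54 = 2/5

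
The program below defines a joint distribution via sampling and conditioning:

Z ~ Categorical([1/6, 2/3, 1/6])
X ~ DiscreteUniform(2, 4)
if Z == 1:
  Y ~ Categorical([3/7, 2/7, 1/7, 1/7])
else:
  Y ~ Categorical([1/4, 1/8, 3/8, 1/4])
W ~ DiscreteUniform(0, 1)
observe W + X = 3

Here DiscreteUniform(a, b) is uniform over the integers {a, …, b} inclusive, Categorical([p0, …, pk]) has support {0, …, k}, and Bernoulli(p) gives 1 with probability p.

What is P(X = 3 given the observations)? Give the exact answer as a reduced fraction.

Enumerate traces; 24 have nonzero weight after conditioning:
  (Z=0, X=2, Y=0, W=1) weight 1/144
  (Z=0, X=2, Y=1, W=1) weight 1/288
  (Z=0, X=2, Y=2, W=1) weight 1/96
  (Z=0, X=2, Y=3, W=1) weight 1/144
  (Z=0, X=3, Y=0, W=0) weight 1/144
  (Z=0, X=3, Y=1, W=0) weight 1/288
  (Z=0, X=3, Y=2, W=0) weight 1/96
  (Z=0, X=3, Y=3, W=0) weight 1/144
  … 16 more
Group by X:
  weight(X=2) = 1/6
  weight(X=3) = 1/6
Total weight = 1/6 + 1/6 = 1/3
P(X=2 | obs) = 1/6 / 1/3 = 1/2
P(X=3 | obs) = 1/6 / 1/3 = 1/2

P(X = 3 | obs) = 1/2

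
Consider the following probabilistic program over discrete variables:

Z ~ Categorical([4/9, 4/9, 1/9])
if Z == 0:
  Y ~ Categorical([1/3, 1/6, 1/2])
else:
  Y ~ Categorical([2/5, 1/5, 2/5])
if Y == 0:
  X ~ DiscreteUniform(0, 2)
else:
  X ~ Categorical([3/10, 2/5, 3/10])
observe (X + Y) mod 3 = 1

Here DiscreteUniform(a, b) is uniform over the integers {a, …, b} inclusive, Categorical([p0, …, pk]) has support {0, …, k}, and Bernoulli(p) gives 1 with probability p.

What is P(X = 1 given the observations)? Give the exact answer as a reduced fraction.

Enumerate traces; 9 have nonzero weight after conditioning:
  (Z=0, Y=0, X=1) weight 4/81
  (Z=0, Y=1, X=0) weight 1/45
  (Z=0, Y=2, X=2) weight 1/15
  (Z=1, Y=0, X=1) weight 8/135
  (Z=1, Y=1, X=0) weight 2/75
  (Z=1, Y=2, X=2) weight 4/75
  (Z=2, Y=0, X=1) weight 2/135
  (Z=2, Y=1, X=0) weight 1/150
  … 1 more
Group by X:
  weight(X=0) = 1/18
  weight(X=1) = 10/81
  weight(X=2) = 2/15
Total weight = 1/18 + 10/81 + 2/15 = 253/810
P(X=0 | obs) = 1/18 / 253/810 = 45/253
P(X=1 | obs) = 10/81 / 253/810 = 100/253
P(X=2 | obs) = 2/15 / 253/810 = 108/253

P(X = 1 | obs) = 100/253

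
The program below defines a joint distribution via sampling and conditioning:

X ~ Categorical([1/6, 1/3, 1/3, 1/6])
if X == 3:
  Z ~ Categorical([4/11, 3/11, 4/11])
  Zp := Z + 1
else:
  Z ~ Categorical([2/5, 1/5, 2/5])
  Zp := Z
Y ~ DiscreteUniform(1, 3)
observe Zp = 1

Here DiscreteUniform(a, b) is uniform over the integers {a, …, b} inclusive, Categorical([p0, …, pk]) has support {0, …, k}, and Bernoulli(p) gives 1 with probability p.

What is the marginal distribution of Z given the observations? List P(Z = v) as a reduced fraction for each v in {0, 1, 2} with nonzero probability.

Enumerate traces; 12 have nonzero weight after conditioning:
  (X=0, Z=1, Y=1) weight 1/90
  (X=0, Z=1, Y=2) weight 1/90
  (X=0, Z=1, Y=3) weight 1/90
  (X=1, Z=1, Y=1) weight 1/45
  (X=1, Z=1, Y=2) weight 1/45
  (X=1, Z=1, Y=3) weight 1/45
  (X=2, Z=1, Y=1) weight 1/45
  (X=2, Z=1, Y=2) weight 1/45
  (X=3, Z=0, Y=1) weight 2/99
  … 3 more
Group by Z:
  weight(Z=0) = 2/33
  weight(Z=1) = 1/6
Total weight = 2/33 + 1/6 = 5/22
P(Z=0 | obs) = 2/33 / 5/22 = 4/15
P(Z=1 | obs) = 1/6 / 5/22 = 11/15

P(Z=0) = 4/15, P(Z=1) = 11/15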